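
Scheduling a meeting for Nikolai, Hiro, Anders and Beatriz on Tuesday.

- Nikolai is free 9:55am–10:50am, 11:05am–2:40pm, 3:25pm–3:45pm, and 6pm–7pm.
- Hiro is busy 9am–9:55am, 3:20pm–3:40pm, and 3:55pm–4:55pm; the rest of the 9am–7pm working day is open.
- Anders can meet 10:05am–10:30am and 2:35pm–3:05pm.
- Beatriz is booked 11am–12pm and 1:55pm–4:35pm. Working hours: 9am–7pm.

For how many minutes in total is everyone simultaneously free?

Hiro free within 09:00–19:00: 09:55–15:20, 15:40–15:55, 16:55–19:00.
Beatriz free within 09:00–19:00: 09:00–11:00, 12:00–13:55, 16:35–19:00.
Nikolai ∩ Hiro: 09:55–10:50, 11:05–14:40, 15:40–15:45, 18:00–19:00.
Nikolai ∩ Hiro ∩ Anders: 10:05–10:30, 14:35–14:40.
Nikolai ∩ Hiro ∩ Anders ∩ Beatriz: 10:05–10:30.
Total common minutes: 25.

25 minutes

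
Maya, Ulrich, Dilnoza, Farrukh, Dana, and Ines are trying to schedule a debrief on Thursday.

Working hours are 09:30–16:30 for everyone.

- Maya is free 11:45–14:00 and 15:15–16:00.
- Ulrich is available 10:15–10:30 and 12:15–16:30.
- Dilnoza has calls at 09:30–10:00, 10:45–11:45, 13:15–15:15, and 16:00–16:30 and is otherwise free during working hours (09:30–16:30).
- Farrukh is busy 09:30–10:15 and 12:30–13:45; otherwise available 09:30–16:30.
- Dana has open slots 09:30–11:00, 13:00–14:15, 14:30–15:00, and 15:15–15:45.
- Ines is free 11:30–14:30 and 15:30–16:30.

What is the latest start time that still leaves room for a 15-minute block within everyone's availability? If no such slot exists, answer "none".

15:30

Dilnoza free within 09:30–16:30: 10:00–10:45, 11:45–13:15, 15:15–16:00.
Farrukh free within 09:30–16:30: 10:15–12:30, 13:45–16:30.
Maya ∩ Ulrich: 12:15–14:00, 15:15–16:00.
Maya ∩ Ulrich ∩ Dilnoza: 12:15–13:15, 15:15–16:00.
Maya ∩ Ulrich ∩ Dilnoza ∩ Farrukh: 12:15–12:30, 15:15–16:00.
Maya ∩ Ulrich ∩ Dilnoza ∩ Farrukh ∩ Dana: 15:15–15:45.
Maya ∩ Ulrich ∩ Dilnoza ∩ Farrukh ∩ Dana ∩ Ines: 15:30–15:45.
Windows ≥ 15 min: 15:30–15:45.
Latest start in the last window 15:30–15:45 is 15:45 − 15 min = 15:30.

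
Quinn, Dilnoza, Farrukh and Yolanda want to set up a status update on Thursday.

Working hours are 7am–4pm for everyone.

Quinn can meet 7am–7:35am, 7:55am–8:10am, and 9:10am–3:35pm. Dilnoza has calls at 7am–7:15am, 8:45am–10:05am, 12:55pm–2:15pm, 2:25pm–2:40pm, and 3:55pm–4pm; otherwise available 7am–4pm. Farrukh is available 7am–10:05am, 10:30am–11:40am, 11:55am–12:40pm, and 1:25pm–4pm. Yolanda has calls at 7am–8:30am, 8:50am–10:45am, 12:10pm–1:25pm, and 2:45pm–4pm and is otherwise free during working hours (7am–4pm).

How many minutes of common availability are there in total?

Dilnoza free within 07:00–16:00: 07:15–08:45, 10:05–12:55, 14:15–14:25, 14:40–15:55.
Yolanda free within 07:00–16:00: 08:30–08:50, 10:45–12:10, 13:25–14:45.
Quinn ∩ Dilnoza: 07:15–07:35, 07:55–08:10, 10:05–12:55, 14:15–14:25, 14:40–15:35.
Quinn ∩ Dilnoza ∩ Farrukh: 07:15–07:35, 07:55–08:10, 10:30–11:40, 11:55–12:40, 14:15–14:25, 14:40–15:35.
Quinn ∩ Dilnoza ∩ Farrukh ∩ Yolanda: 10:45–11:40, 11:55–12:10, 14:15–14:25, 14:40–14:45.
Total common minutes: 55 + 15 + 10 + 5 = 85.

85 minutes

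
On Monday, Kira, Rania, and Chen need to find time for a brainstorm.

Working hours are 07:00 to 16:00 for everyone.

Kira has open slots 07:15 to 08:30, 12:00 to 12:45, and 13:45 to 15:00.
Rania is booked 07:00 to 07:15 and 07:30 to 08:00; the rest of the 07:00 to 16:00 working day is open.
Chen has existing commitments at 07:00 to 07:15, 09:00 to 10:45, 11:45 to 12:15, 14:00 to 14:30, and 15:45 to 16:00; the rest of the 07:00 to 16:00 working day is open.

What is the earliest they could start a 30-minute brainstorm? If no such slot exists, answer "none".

08:00

Rania free within 07:00–16:00: 07:15–07:30, 08:00–16:00.
Chen free within 07:00–16:00: 07:15–09:00, 10:45–11:45, 12:15–14:00, 14:30–15:45.
Kira ∩ Rania: 07:15–07:30, 08:00–08:30, 12:00–12:45, 13:45–15:00.
Kira ∩ Rania ∩ Chen: 07:15–07:30, 08:00–08:30, 12:15–12:45, 13:45–14:00, 14:30–15:00.
Windows ≥ 30 min: 08:00–08:30, 12:15–12:45, 14:30–15:00.
Earliest such window starts at 08:00.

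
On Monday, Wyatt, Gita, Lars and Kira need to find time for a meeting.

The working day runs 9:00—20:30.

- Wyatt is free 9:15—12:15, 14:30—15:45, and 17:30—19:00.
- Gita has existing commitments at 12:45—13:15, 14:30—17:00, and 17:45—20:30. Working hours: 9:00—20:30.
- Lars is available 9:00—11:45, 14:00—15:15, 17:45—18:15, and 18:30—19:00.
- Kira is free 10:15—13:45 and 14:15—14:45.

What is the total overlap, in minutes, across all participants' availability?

Gita free within 09:00–20:30: 09:00–12:45, 13:15–14:30, 17:00–17:45.
Wyatt ∩ Gita: 09:15–12:15, 17:30–17:45.
Wyatt ∩ Gita ∩ Lars: 09:15–11:45.
Wyatt ∩ Gita ∩ Lars ∩ Kira: 10:15–11:45.
Total common minutes: 90.

90 minutes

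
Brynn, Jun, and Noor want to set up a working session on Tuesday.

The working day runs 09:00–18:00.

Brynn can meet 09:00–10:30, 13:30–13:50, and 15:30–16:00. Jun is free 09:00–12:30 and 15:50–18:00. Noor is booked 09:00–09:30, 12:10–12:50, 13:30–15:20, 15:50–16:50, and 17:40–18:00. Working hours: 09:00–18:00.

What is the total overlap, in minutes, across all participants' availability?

Noor free within 09:00–18:00: 09:30–12:10, 12:50–13:30, 15:20–15:50, 16:50–17:40.
Brynn ∩ Jun: 09:00–10:30, 15:50–16:00.
Brynn ∩ Jun ∩ Noor: 09:30–10:30.
Total common minutes: 60.

60 minutes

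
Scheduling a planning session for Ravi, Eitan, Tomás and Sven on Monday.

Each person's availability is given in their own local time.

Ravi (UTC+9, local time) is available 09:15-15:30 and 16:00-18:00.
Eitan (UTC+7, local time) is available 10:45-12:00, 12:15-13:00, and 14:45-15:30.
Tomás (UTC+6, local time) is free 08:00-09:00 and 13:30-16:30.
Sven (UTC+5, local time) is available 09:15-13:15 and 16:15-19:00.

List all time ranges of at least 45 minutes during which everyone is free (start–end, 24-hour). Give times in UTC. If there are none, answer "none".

Ravi → UTC: 00:15–06:30, 07:00–09:00.
Eitan → UTC: 03:45–05:00, 05:15–06:00, 07:45–08:30.
Tomás → UTC: 02:00–03:00, 07:30–10:30.
Sven → UTC: 04:15–08:15, 11:15–14:00.
Ravi ∩ Eitan: 03:45–05:00, 05:15–06:00, 07:45–08:30.
Ravi ∩ Eitan ∩ Tomás: 07:45–08:30.
Ravi ∩ Eitan ∩ Tomás ∩ Sven: 07:45–08:15.
Windows ≥ 45 min: (none).

none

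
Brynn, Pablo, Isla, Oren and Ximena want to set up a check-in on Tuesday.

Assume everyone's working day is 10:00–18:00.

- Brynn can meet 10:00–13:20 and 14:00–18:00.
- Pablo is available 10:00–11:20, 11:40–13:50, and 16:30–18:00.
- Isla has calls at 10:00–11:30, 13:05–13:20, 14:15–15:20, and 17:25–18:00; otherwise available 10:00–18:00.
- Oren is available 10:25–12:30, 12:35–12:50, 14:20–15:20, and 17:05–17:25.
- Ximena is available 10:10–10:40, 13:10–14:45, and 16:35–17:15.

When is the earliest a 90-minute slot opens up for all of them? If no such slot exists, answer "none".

none

Isla free within 10:00–18:00: 11:30–13:05, 13:20–14:15, 15:20–17:25.
Brynn ∩ Pablo: 10:00–11:20, 11:40–13:20, 16:30–18:00.
Brynn ∩ Pablo ∩ Isla: 11:40–13:05, 16:30–17:25.
Brynn ∩ Pablo ∩ Isla ∩ Oren: 11:40–12:30, 12:35–12:50, 17:05–17:25.
Brynn ∩ Pablo ∩ Isla ∩ Oren ∩ Ximena: 17:05–17:15.
Windows ≥ 90 min: (none).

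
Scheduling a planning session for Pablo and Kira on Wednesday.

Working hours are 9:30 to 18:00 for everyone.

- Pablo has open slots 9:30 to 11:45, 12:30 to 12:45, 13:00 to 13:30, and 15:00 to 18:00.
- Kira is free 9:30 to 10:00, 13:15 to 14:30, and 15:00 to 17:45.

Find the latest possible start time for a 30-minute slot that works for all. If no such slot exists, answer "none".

17:15

Pablo ∩ Kira: 09:30–10:00, 13:15–13:30, 15:00–17:45.
Windows ≥ 30 min: 09:30–10:00, 15:00–17:45.
Latest start in the last window 15:00–17:45 is 17:45 − 30 min = 17:15.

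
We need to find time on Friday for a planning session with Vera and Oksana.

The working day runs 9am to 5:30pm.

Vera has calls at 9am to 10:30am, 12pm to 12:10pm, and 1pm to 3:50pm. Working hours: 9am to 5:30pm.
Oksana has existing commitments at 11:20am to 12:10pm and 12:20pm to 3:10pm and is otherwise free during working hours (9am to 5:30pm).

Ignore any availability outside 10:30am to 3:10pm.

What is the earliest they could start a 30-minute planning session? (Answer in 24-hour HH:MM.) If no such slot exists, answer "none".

10:30

Vera free within 09:00–17:30: 10:30–12:00, 12:10–13:00, 15:50–17:30.
Oksana free within 09:00–17:30: 09:00–11:20, 12:10–12:20, 15:10–17:30.
Vera ∩ Oksana: 10:30–11:20, 12:10–12:20, 15:50–17:30.
Restricted to 10:30–15:10: 10:30–11:20, 12:10–12:20.
Windows ≥ 30 min: 10:30–11:20.
Earliest such window starts at 10:30.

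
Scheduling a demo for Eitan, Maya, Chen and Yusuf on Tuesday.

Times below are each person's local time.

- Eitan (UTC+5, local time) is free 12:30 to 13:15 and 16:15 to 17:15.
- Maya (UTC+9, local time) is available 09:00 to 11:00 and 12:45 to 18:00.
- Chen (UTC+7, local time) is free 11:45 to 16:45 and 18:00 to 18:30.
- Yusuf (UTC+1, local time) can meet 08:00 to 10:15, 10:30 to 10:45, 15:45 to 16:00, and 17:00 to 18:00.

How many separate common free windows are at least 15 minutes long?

Eitan → UTC: 07:30–08:15, 11:15–12:15.
Maya → UTC: 00:00–02:00, 03:45–09:00.
Chen → UTC: 04:45–09:45, 11:00–11:30.
Yusuf → UTC: 07:00–09:15, 09:30–09:45, 14:45–15:00, 16:00–17:00.
Eitan ∩ Maya: 07:30–08:15.
Eitan ∩ Maya ∩ Chen: 07:30–08:15.
Eitan ∩ Maya ∩ Chen ∩ Yusuf: 07:30–08:15.
Windows ≥ 15 min: 07:30–08:15.
That's 1 window.

1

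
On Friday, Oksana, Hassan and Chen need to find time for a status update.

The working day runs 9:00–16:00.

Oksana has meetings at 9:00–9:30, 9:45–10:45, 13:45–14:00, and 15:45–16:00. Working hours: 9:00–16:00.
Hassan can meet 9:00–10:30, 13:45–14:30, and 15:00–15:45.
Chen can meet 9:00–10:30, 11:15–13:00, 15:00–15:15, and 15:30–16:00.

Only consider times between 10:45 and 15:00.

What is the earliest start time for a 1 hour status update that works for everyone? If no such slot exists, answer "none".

none

Oksana free within 09:00–16:00: 09:30–09:45, 10:45–13:45, 14:00–15:45.
Oksana ∩ Hassan: 09:30–09:45, 14:00–14:30, 15:00–15:45.
Oksana ∩ Hassan ∩ Chen: 09:30–09:45, 15:00–15:15, 15:30–15:45.
Restricted to 10:45–15:00: (none).
Windows ≥ 60 min: (none).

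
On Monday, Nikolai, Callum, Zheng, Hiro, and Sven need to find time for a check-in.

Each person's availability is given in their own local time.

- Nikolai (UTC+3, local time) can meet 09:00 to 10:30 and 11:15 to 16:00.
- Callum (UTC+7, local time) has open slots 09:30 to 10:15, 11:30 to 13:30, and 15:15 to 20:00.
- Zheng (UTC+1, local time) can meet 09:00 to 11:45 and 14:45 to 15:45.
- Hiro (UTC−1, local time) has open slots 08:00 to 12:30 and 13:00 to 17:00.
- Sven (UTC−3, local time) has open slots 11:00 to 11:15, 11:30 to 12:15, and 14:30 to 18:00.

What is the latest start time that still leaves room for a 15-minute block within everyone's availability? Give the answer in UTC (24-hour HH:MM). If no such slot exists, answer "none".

none

Nikolai → UTC: 06:00–07:30, 08:15–13:00.
Callum → UTC: 02:30–03:15, 04:30–06:30, 08:15–13:00.
Zheng → UTC: 08:00–10:45, 13:45–14:45.
Hiro → UTC: 09:00–13:30, 14:00–18:00.
Sven → UTC: 14:00–14:15, 14:30–15:15, 17:30–21:00.
Nikolai ∩ Callum: 06:00–06:30, 08:15–13:00.
Nikolai ∩ Callum ∩ Zheng: 08:15–10:45.
Nikolai ∩ Callum ∩ Zheng ∩ Hiro: 09:00–10:45.
Nikolai ∩ Callum ∩ Zheng ∩ Hiro ∩ Sven: (none).
Windows ≥ 15 min: (none).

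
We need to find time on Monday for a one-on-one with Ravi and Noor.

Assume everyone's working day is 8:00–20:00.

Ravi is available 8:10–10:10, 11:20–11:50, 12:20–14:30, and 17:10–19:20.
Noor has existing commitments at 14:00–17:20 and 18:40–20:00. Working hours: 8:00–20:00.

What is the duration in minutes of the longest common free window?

120 minutes

Noor free within 08:00–20:00: 08:00–14:00, 17:20–18:40.
Ravi ∩ Noor: 08:10–10:10, 11:20–11:50, 12:20–14:00, 17:20–18:40.
Common window lengths: 120, 30, 100, 80 min; longest is 120.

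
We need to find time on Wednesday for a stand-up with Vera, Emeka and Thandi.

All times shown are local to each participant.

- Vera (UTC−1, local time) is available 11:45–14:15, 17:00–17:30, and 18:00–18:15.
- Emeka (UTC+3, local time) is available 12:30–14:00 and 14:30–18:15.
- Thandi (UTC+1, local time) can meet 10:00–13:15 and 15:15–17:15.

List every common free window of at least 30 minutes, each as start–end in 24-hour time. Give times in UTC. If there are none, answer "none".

Vera → UTC: 12:45–15:15, 18:00–18:30, 19:00–19:15.
Emeka → UTC: 09:30–11:00, 11:30–15:15.
Thandi → UTC: 09:00–12:15, 14:15–16:15.
Vera ∩ Emeka: 12:45–15:15.
Vera ∩ Emeka ∩ Thandi: 14:15–15:15.
Windows ≥ 30 min: 14:15–15:15.

14:15–15:15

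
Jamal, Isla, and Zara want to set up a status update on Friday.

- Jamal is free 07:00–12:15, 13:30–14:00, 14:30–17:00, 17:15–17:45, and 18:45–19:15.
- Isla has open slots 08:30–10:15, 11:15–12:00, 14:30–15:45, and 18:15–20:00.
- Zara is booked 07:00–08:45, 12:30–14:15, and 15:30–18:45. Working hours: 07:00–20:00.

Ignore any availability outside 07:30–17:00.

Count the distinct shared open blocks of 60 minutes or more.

2

Zara free within 07:00–20:00: 08:45–12:30, 14:15–15:30, 18:45–20:00.
Jamal ∩ Isla: 08:30–10:15, 11:15–12:00, 14:30–15:45, 18:45–19:15.
Jamal ∩ Isla ∩ Zara: 08:45–10:15, 11:15–12:00, 14:30–15:30, 18:45–19:15.
Restricted to 07:30–17:00: 08:45–10:15, 11:15–12:00, 14:30–15:30.
Windows ≥ 60 min: 08:45–10:15, 14:30–15:30.
That's 2 windows.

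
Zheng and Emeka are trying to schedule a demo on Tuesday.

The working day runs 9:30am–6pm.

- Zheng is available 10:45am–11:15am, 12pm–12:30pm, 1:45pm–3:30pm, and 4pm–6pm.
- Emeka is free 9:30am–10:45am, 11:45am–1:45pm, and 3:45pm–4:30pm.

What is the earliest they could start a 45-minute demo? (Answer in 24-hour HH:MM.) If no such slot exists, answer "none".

none

Zheng ∩ Emeka: 12:00–12:30, 16:00–16:30.
Windows ≥ 45 min: (none).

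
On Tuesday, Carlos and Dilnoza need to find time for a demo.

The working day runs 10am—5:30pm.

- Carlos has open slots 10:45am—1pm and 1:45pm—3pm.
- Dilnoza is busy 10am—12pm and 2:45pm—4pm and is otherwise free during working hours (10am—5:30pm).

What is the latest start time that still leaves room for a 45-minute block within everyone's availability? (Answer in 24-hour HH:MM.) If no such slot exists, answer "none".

Dilnoza free within 10:00–17:30: 12:00–14:45, 16:00–17:30.
Carlos ∩ Dilnoza: 12:00–13:00, 13:45–14:45.
Windows ≥ 45 min: 12:00–13:00, 13:45–14:45.
Latest start in the last window 13:45–14:45 is 14:45 − 45 min = 14:00.

14:00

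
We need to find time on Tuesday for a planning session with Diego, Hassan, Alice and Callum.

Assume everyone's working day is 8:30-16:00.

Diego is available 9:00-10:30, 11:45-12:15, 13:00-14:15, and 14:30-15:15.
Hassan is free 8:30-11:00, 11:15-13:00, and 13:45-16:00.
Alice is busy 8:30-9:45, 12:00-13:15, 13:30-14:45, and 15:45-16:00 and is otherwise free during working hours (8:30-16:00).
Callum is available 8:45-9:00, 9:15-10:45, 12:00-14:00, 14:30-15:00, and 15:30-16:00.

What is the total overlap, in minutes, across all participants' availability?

60 minutes

Alice free within 08:30–16:00: 09:45–12:00, 13:15–13:30, 14:45–15:45.
Diego ∩ Hassan: 09:00–10:30, 11:45–12:15, 13:45–14:15, 14:30–15:15.
Diego ∩ Hassan ∩ Alice: 09:45–10:30, 11:45–12:00, 14:45–15:15.
Diego ∩ Hassan ∩ Alice ∩ Callum: 09:45–10:30, 14:45–15:00.
Total common minutes: 45 + 15 = 60.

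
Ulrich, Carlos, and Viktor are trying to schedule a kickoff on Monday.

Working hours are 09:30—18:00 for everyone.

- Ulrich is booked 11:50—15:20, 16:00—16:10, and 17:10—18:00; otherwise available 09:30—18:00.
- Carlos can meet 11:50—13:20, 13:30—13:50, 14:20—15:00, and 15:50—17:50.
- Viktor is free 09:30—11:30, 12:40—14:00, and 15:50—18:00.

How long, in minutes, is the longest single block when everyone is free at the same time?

60 minutes

Ulrich free within 09:30–18:00: 09:30–11:50, 15:20–16:00, 16:10–17:10.
Ulrich ∩ Carlos: 15:50–16:00, 16:10–17:10.
Ulrich ∩ Carlos ∩ Viktor: 15:50–16:00, 16:10–17:10.
Common window lengths: 10, 60 min; longest is 60.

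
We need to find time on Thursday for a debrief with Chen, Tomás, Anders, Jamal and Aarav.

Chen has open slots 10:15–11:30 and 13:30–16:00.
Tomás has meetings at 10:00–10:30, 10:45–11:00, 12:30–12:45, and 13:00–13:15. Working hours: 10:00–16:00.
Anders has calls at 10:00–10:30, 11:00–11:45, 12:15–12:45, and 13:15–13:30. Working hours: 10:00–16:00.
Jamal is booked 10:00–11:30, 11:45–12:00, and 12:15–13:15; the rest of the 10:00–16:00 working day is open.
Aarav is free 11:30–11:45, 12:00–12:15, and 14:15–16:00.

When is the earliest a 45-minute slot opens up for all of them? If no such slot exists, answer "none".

Tomás free within 10:00–16:00: 10:30–10:45, 11:00–12:30, 12:45–13:00, 13:15–16:00.
Anders free within 10:00–16:00: 10:30–11:00, 11:45–12:15, 12:45–13:15, 13:30–16:00.
Jamal free within 10:00–16:00: 11:30–11:45, 12:00–12:15, 13:15–16:00.
Chen ∩ Tomás: 10:30–10:45, 11:00–11:30, 13:30–16:00.
Chen ∩ Tomás ∩ Anders: 10:30–10:45, 13:30–16:00.
Chen ∩ Tomás ∩ Anders ∩ Jamal: 13:30–16:00.
Chen ∩ Tomás ∩ Anders ∩ Jamal ∩ Aarav: 14:15–16:00.
Windows ≥ 45 min: 14:15–16:00.
Earliest such window starts at 14:15.

14:15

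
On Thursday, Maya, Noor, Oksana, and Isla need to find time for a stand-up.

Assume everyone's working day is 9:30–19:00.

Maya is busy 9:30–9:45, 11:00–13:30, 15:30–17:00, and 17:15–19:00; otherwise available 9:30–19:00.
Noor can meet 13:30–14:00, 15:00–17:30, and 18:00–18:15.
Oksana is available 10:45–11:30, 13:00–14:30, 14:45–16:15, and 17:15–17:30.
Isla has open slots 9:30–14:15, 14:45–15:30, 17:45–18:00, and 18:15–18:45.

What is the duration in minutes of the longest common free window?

30 minutes

Maya free within 09:30–19:00: 09:45–11:00, 13:30–15:30, 17:00–17:15.
Maya ∩ Noor: 13:30–14:00, 15:00–15:30, 17:00–17:15.
Maya ∩ Noor ∩ Oksana: 13:30–14:00, 15:00–15:30.
Maya ∩ Noor ∩ Oksana ∩ Isla: 13:30–14:00, 15:00–15:30.
Common window lengths: 30, 30 min; longest is 30.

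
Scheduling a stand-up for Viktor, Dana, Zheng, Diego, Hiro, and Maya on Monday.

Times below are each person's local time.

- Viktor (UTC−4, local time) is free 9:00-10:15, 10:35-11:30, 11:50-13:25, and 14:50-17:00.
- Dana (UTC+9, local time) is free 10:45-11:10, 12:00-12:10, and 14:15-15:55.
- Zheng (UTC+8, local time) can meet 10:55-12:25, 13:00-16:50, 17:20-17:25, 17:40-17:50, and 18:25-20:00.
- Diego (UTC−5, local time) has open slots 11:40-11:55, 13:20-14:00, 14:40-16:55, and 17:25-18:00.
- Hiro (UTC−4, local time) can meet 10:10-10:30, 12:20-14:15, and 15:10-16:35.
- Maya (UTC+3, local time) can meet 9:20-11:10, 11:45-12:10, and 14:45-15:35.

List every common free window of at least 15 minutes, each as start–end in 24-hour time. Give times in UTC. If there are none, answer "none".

none

Viktor → UTC: 13:00–14:15, 14:35–15:30, 15:50–17:25, 18:50–21:00.
Dana → UTC: 01:45–02:10, 03:00–03:10, 05:15–06:55.
Zheng → UTC: 02:55–04:25, 05:00–08:50, 09:20–09:25, 09:40–09:50, 10:25–12:00.
Diego → UTC: 16:40–16:55, 18:20–19:00, 19:40–21:55, 22:25–23:00.
Hiro → UTC: 14:10–14:30, 16:20–18:15, 19:10–20:35.
Maya → UTC: 06:20–08:10, 08:45–09:10, 11:45–12:35.
Viktor ∩ Dana: (none).
Viktor ∩ Dana ∩ Zheng: (none).
Viktor ∩ Dana ∩ Zheng ∩ Diego: (none).
Viktor ∩ Dana ∩ Zheng ∩ Diego ∩ Hiro: (none).
Viktor ∩ Dana ∩ Zheng ∩ Diego ∩ Hiro ∩ Maya: (none).
Windows ≥ 15 min: (none).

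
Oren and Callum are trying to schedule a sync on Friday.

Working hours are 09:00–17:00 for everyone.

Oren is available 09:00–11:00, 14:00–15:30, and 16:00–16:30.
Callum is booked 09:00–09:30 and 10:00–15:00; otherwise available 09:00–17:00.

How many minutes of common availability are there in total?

Callum free within 09:00–17:00: 09:30–10:00, 15:00–17:00.
Oren ∩ Callum: 09:30–10:00, 15:00–15:30, 16:00–16:30.
Total common minutes: 30 + 30 + 30 = 90.

90 minutes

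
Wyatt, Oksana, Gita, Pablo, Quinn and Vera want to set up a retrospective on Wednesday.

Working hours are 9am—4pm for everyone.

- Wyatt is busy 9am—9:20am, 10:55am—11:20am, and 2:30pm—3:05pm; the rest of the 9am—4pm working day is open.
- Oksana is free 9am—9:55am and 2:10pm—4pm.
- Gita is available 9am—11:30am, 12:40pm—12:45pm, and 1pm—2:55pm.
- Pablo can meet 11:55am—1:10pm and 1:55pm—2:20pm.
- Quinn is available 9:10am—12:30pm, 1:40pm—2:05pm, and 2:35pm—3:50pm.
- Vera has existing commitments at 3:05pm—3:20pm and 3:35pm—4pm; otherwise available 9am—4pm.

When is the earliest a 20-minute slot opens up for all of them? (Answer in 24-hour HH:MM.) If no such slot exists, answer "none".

none

Wyatt free within 09:00–16:00: 09:20–10:55, 11:20–14:30, 15:05–16:00.
Vera free within 09:00–16:00: 09:00–15:05, 15:20–15:35.
Wyatt ∩ Oksana: 09:20–09:55, 14:10–14:30, 15:05–16:00.
Wyatt ∩ Oksana ∩ Gita: 09:20–09:55, 14:10–14:30.
Wyatt ∩ Oksana ∩ Gita ∩ Pablo: 14:10–14:20.
Wyatt ∩ Oksana ∩ Gita ∩ Pablo ∩ Quinn: (none).
Wyatt ∩ Oksana ∩ Gita ∩ Pablo ∩ Quinn ∩ Vera: (none).
Windows ≥ 20 min: (none).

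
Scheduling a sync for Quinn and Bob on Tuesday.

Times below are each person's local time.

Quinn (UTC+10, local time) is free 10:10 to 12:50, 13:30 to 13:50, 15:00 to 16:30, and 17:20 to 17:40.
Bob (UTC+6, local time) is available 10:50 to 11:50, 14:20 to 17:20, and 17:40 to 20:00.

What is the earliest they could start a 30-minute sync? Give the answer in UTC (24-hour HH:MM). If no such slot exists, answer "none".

05:00

Quinn → UTC: 00:10–02:50, 03:30–03:50, 05:00–06:30, 07:20–07:40.
Bob → UTC: 04:50–05:50, 08:20–11:20, 11:40–14:00.
Quinn ∩ Bob: 05:00–05:50.
Windows ≥ 30 min: 05:00–05:50.
Earliest such window starts at 05:00.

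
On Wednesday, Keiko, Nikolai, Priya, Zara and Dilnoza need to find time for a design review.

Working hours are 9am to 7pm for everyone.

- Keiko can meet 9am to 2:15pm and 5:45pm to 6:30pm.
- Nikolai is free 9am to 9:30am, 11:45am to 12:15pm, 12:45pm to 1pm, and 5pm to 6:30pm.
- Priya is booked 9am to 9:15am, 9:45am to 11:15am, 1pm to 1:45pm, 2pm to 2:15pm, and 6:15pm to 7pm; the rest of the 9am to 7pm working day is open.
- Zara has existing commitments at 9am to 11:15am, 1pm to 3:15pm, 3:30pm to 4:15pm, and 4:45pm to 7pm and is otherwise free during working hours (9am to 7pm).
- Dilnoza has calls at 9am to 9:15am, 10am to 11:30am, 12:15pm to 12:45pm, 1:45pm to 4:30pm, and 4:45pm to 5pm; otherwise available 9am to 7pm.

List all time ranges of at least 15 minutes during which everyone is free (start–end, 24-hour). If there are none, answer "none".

Priya free within 09:00–19:00: 09:15–09:45, 11:15–13:00, 13:45–14:00, 14:15–18:15.
Zara free within 09:00–19:00: 11:15–13:00, 15:15–15:30, 16:15–16:45.
Dilnoza free within 09:00–19:00: 09:15–10:00, 11:30–12:15, 12:45–13:45, 16:30–16:45, 17:00–19:00.
Keiko ∩ Nikolai: 09:00–09:30, 11:45–12:15, 12:45–13:00, 17:45–18:30.
Keiko ∩ Nikolai ∩ Priya: 09:15–09:30, 11:45–12:15, 12:45–13:00, 17:45–18:15.
Keiko ∩ Nikolai ∩ Priya ∩ Zara: 11:45–12:15, 12:45–13:00.
Keiko ∩ Nikolai ∩ Priya ∩ Zara ∩ Dilnoza: 11:45–12:15, 12:45–13:00.
Windows ≥ 15 min: 11:45–12:15, 12:45–13:00.

11:45–12:15, 12:45–13:00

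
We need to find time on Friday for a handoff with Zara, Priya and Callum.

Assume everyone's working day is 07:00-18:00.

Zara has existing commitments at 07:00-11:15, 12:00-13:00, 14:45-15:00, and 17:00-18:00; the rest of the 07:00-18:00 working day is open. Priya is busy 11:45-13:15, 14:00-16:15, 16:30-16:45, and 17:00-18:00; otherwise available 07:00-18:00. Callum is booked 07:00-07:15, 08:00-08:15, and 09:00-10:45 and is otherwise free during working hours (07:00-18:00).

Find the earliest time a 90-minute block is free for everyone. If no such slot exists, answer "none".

Zara free within 07:00–18:00: 11:15–12:00, 13:00–14:45, 15:00–17:00.
Priya free within 07:00–18:00: 07:00–11:45, 13:15–14:00, 16:15–16:30, 16:45–17:00.
Callum free within 07:00–18:00: 07:15–08:00, 08:15–09:00, 10:45–18:00.
Zara ∩ Priya: 11:15–11:45, 13:15–14:00, 16:15–16:30, 16:45–17:00.
Zara ∩ Priya ∩ Callum: 11:15–11:45, 13:15–14:00, 16:15–16:30, 16:45–17:00.
Windows ≥ 90 min: (none).

none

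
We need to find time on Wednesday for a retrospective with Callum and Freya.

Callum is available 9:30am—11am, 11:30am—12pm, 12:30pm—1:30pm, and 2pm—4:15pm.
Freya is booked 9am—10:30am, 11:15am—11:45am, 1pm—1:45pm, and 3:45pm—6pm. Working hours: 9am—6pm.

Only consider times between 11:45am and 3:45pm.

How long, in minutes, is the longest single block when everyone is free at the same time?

Freya free within 09:00–18:00: 10:30–11:15, 11:45–13:00, 13:45–15:45.
Callum ∩ Freya: 10:30–11:00, 11:45–12:00, 12:30–13:00, 14:00–15:45.
Restricted to 11:45–15:45: 11:45–12:00, 12:30–13:00, 14:00–15:45.
Common window lengths: 15, 30, 105 min; longest is 105.

105 minutes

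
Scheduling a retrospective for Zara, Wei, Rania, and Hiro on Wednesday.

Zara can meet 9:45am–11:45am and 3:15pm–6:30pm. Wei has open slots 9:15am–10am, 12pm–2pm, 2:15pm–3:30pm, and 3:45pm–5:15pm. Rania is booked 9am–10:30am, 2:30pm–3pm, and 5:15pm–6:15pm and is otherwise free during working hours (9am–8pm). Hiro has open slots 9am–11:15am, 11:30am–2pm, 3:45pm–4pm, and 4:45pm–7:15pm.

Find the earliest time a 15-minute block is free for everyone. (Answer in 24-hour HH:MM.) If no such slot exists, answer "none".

15:45

Rania free within 09:00–20:00: 10:30–14:30, 15:00–17:15, 18:15–20:00.
Zara ∩ Wei: 09:45–10:00, 15:15–15:30, 15:45–17:15.
Zara ∩ Wei ∩ Rania: 15:15–15:30, 15:45–17:15.
Zara ∩ Wei ∩ Rania ∩ Hiro: 15:45–16:00, 16:45–17:15.
Windows ≥ 15 min: 15:45–16:00, 16:45–17:15.
Earliest such window starts at 15:45.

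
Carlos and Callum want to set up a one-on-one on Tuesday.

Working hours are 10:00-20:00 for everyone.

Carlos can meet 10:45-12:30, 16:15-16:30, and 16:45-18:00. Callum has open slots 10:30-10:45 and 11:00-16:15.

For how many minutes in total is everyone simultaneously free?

90 minutes

Carlos ∩ Callum: 11:00–12:30.
Total common minutes: 90.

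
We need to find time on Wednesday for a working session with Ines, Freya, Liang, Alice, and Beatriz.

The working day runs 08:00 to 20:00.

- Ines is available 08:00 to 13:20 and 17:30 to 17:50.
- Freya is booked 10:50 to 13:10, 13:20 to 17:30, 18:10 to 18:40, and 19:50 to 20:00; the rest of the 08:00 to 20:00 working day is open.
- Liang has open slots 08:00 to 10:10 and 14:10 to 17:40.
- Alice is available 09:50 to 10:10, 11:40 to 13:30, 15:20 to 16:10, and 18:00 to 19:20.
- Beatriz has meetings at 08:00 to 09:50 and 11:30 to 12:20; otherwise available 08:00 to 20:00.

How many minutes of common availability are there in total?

Freya free within 08:00–20:00: 08:00–10:50, 13:10–13:20, 17:30–18:10, 18:40–19:50.
Beatriz free within 08:00–20:00: 09:50–11:30, 12:20–20:00.
Ines ∩ Freya: 08:00–10:50, 13:10–13:20, 17:30–17:50.
Ines ∩ Freya ∩ Liang: 08:00–10:10, 17:30–17:40.
Ines ∩ Freya ∩ Liang ∩ Alice: 09:50–10:10.
Ines ∩ Freya ∩ Liang ∩ Alice ∩ Beatriz: 09:50–10:10.
Total common minutes: 20.

20 minutes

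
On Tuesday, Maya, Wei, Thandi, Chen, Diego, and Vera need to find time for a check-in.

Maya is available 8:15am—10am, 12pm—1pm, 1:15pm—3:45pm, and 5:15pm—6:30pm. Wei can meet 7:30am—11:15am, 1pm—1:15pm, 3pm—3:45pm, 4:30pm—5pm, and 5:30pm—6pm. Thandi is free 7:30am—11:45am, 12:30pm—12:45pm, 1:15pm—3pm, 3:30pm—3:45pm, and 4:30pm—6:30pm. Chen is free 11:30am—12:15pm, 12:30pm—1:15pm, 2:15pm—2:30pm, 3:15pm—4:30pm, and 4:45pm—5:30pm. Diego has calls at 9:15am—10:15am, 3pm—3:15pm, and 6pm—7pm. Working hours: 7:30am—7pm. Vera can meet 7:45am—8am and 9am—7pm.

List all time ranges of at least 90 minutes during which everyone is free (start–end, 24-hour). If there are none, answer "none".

none

Diego free within 07:30–19:00: 07:30–09:15, 10:15–15:00, 15:15–18:00.
Maya ∩ Wei: 08:15–10:00, 15:00–15:45, 17:30–18:00.
Maya ∩ Wei ∩ Thandi: 08:15–10:00, 15:30–15:45, 17:30–18:00.
Maya ∩ Wei ∩ Thandi ∩ Chen: 15:30–15:45.
Maya ∩ Wei ∩ Thandi ∩ Chen ∩ Diego: 15:30–15:45.
Maya ∩ Wei ∩ Thandi ∩ Chen ∩ Diego ∩ Vera: 15:30–15:45.
Windows ≥ 90 min: (none).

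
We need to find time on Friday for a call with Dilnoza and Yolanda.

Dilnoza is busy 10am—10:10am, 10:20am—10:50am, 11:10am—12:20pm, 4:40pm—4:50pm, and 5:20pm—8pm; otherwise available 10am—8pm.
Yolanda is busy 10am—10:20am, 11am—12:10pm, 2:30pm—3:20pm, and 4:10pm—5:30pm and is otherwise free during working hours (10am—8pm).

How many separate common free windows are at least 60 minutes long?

Dilnoza free within 10:00–20:00: 10:10–10:20, 10:50–11:10, 12:20–16:40, 16:50–17:20.
Yolanda free within 10:00–20:00: 10:20–11:00, 12:10–14:30, 15:20–16:10, 17:30–20:00.
Dilnoza ∩ Yolanda: 10:50–11:00, 12:20–14:30, 15:20–16:10.
Windows ≥ 60 min: 12:20–14:30.
That's 1 window.

1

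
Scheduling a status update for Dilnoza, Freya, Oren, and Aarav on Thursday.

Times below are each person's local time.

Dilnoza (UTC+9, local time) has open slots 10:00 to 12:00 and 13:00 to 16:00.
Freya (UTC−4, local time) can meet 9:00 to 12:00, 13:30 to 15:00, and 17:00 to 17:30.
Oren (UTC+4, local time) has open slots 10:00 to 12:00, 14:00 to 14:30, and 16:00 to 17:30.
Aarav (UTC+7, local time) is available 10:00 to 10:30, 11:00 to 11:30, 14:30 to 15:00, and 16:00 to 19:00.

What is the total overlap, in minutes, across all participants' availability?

0 minutes

Dilnoza → UTC: 01:00–03:00, 04:00–07:00.
Freya → UTC: 13:00–16:00, 17:30–19:00, 21:00–21:30.
Oren → UTC: 06:00–08:00, 10:00–10:30, 12:00–13:30.
Aarav → UTC: 03:00–03:30, 04:00–04:30, 07:30–08:00, 09:00–12:00.
Dilnoza ∩ Freya: (none).
Dilnoza ∩ Freya ∩ Oren: (none).
Dilnoza ∩ Freya ∩ Oren ∩ Aarav: (none).
Total common minutes: 0.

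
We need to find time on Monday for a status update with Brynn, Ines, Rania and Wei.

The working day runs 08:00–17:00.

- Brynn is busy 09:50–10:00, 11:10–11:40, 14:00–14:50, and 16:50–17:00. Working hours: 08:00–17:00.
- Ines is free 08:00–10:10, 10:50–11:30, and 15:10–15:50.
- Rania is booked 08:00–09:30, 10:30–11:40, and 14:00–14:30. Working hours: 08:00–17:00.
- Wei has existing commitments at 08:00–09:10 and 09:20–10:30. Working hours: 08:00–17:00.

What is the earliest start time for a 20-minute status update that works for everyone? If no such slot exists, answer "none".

15:10

Brynn free within 08:00–17:00: 08:00–09:50, 10:00–11:10, 11:40–14:00, 14:50–16:50.
Rania free within 08:00–17:00: 09:30–10:30, 11:40–14:00, 14:30–17:00.
Wei free within 08:00–17:00: 09:10–09:20, 10:30–17:00.
Brynn ∩ Ines: 08:00–09:50, 10:00–10:10, 10:50–11:10, 15:10–15:50.
Brynn ∩ Ines ∩ Rania: 09:30–09:50, 10:00–10:10, 15:10–15:50.
Brynn ∩ Ines ∩ Rania ∩ Wei: 15:10–15:50.
Windows ≥ 20 min: 15:10–15:50.
Earliest such window starts at 15:10.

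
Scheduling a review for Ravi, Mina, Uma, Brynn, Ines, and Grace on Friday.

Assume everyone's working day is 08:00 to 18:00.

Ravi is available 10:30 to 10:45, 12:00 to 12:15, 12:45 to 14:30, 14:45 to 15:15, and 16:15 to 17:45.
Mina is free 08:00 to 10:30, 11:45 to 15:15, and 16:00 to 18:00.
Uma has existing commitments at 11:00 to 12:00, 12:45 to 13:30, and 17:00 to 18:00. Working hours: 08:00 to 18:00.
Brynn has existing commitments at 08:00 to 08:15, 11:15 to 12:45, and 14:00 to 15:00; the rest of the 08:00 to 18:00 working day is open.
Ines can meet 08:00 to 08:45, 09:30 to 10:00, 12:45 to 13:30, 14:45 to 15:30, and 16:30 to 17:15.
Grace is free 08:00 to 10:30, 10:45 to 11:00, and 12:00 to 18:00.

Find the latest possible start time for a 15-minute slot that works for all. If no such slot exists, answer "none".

Uma free within 08:00–18:00: 08:00–11:00, 12:00–12:45, 13:30–17:00.
Brynn free within 08:00–18:00: 08:15–11:15, 12:45–14:00, 15:00–18:00.
Ravi ∩ Mina: 12:00–12:15, 12:45–14:30, 14:45–15:15, 16:15–17:45.
Ravi ∩ Mina ∩ Uma: 12:00–12:15, 13:30–14:30, 14:45–15:15, 16:15–17:00.
Ravi ∩ Mina ∩ Uma ∩ Brynn: 13:30–14:00, 15:00–15:15, 16:15–17:00.
Ravi ∩ Mina ∩ Uma ∩ Brynn ∩ Ines: 15:00–15:15, 16:30–17:00.
Ravi ∩ Mina ∩ Uma ∩ Brynn ∩ Ines ∩ Grace: 15:00–15:15, 16:30–17:00.
Windows ≥ 15 min: 15:00–15:15, 16:30–17:00.
Latest start in the last window 16:30–17:00 is 17:00 − 15 min = 16:45.

16:45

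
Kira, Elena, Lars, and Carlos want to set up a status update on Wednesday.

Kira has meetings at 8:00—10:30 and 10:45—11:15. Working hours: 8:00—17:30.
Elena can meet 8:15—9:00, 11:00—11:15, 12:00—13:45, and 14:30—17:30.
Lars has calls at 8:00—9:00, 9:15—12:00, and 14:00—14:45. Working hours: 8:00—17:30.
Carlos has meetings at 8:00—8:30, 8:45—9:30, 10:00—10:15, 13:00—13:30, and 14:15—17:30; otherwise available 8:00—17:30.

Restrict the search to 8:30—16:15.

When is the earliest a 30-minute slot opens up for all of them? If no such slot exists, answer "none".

12:00

Kira free within 08:00–17:30: 10:30–10:45, 11:15–17:30.
Lars free within 08:00–17:30: 09:00–09:15, 12:00–14:00, 14:45–17:30.
Carlos free within 08:00–17:30: 08:30–08:45, 09:30–10:00, 10:15–13:00, 13:30–14:15.
Kira ∩ Elena: 12:00–13:45, 14:30–17:30.
Kira ∩ Elena ∩ Lars: 12:00–13:45, 14:45–17:30.
Kira ∩ Elena ∩ Lars ∩ Carlos: 12:00–13:00, 13:30–13:45.
Restricted to 08:30–16:15: 12:00–13:00, 13:30–13:45.
Windows ≥ 30 min: 12:00–13:00.
Earliest such window starts at 12:00.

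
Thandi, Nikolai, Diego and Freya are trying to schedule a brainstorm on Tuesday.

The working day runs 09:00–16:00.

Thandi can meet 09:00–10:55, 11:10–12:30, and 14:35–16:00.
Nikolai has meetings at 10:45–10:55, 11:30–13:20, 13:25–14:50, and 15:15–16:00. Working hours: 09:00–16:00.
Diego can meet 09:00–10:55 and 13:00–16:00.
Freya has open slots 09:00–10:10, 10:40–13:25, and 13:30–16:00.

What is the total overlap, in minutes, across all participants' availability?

Nikolai free within 09:00–16:00: 09:00–10:45, 10:55–11:30, 13:20–13:25, 14:50–15:15.
Thandi ∩ Nikolai: 09:00–10:45, 11:10–11:30, 14:50–15:15.
Thandi ∩ Nikolai ∩ Diego: 09:00–10:45, 14:50–15:15.
Thandi ∩ Nikolai ∩ Diego ∩ Freya: 09:00–10:10, 10:40–10:45, 14:50–15:15.
Total common minutes: 70 + 5 + 25 = 100.

100 minutes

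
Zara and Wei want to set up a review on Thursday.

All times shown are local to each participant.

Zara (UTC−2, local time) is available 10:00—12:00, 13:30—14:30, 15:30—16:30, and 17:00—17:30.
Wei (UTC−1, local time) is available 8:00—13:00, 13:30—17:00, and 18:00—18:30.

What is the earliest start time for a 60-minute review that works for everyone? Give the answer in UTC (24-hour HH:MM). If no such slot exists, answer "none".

Zara → UTC: 12:00–14:00, 15:30–16:30, 17:30–18:30, 19:00–19:30.
Wei → UTC: 09:00–14:00, 14:30–18:00, 19:00–19:30.
Zara ∩ Wei: 12:00–14:00, 15:30–16:30, 17:30–18:00, 19:00–19:30.
Windows ≥ 60 min: 12:00–14:00, 15:30–16:30.
Earliest such window starts at 12:00.

12:00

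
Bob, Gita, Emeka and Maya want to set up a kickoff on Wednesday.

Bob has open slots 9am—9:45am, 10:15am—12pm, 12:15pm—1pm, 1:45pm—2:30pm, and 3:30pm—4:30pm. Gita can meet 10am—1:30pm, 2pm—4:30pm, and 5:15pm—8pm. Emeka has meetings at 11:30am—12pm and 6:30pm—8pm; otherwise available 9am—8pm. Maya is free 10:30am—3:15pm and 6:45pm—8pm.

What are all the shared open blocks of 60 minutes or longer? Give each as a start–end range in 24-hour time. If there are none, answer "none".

10:30–11:30

Emeka free within 09:00–20:00: 09:00–11:30, 12:00–18:30.
Bob ∩ Gita: 10:15–12:00, 12:15–13:00, 14:00–14:30, 15:30–16:30.
Bob ∩ Gita ∩ Emeka: 10:15–11:30, 12:15–13:00, 14:00–14:30, 15:30–16:30.
Bob ∩ Gita ∩ Emeka ∩ Maya: 10:30–11:30, 12:15–13:00, 14:00–14:30.
Windows ≥ 60 min: 10:30–11:30.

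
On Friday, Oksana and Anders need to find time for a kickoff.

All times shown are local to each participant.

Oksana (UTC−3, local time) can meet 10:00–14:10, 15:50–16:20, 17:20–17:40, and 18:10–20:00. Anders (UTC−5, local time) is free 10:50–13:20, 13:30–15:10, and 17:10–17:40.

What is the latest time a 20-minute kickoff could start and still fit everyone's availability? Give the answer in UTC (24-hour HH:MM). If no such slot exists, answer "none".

22:20

Oksana → UTC: 13:00–17:10, 18:50–19:20, 20:20–20:40, 21:10–23:00.
Anders → UTC: 15:50–18:20, 18:30–20:10, 22:10–22:40.
Oksana ∩ Anders: 15:50–17:10, 18:50–19:20, 22:10–22:40.
Windows ≥ 20 min: 15:50–17:10, 18:50–19:20, 22:10–22:40.
Latest start in the last window 22:10–22:40 is 22:40 − 20 min = 22:20.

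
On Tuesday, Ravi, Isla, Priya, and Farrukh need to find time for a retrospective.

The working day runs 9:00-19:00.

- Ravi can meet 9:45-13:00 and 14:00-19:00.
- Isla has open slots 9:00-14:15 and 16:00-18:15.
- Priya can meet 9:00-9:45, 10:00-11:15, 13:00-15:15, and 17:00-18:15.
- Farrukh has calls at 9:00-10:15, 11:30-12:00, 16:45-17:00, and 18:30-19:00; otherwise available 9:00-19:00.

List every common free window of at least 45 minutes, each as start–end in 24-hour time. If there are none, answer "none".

10:15–11:15, 17:00–18:15

Farrukh free within 09:00–19:00: 10:15–11:30, 12:00–16:45, 17:00–18:30.
Ravi ∩ Isla: 09:45–13:00, 14:00–14:15, 16:00–18:15.
Ravi ∩ Isla ∩ Priya: 10:00–11:15, 14:00–14:15, 17:00–18:15.
Ravi ∩ Isla ∩ Priya ∩ Farrukh: 10:15–11:15, 14:00–14:15, 17:00–18:15.
Windows ≥ 45 min: 10:15–11:15, 17:00–18:15.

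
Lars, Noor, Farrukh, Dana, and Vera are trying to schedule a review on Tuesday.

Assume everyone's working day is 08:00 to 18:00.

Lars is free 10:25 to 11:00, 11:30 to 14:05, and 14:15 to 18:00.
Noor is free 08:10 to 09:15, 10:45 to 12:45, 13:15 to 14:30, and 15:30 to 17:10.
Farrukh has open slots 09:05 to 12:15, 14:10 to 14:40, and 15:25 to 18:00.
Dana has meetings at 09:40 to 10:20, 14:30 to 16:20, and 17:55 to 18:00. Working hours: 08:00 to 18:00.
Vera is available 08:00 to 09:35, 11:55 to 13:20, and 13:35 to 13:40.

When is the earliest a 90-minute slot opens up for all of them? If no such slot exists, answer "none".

Dana free within 08:00–18:00: 08:00–09:40, 10:20–14:30, 16:20–17:55.
Lars ∩ Noor: 10:45–11:00, 11:30–12:45, 13:15–14:05, 14:15–14:30, 15:30–17:10.
Lars ∩ Noor ∩ Farrukh: 10:45–11:00, 11:30–12:15, 14:15–14:30, 15:30–17:10.
Lars ∩ Noor ∩ Farrukh ∩ Dana: 10:45–11:00, 11:30–12:15, 14:15–14:30, 16:20–17:10.
Lars ∩ Noor ∩ Farrukh ∩ Dana ∩ Vera: 11:55–12:15.
Windows ≥ 90 min: (none).

none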